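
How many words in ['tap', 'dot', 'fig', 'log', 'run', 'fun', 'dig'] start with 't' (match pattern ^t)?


Pattern ^t anchors to start of word. Check which words begin with 't':
  'tap' -> MATCH (starts with 't')
  'dot' -> no
  'fig' -> no
  'log' -> no
  'run' -> no
  'fun' -> no
  'dig' -> no
Matching words: ['tap']
Count: 1

1


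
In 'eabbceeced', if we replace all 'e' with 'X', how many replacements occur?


re.sub('e', 'X', text) replaces every occurrence of 'e' with 'X'.
Text: 'eabbceeced'
Scanning for 'e':
  pos 0: 'e' -> replacement #1
  pos 5: 'e' -> replacement #2
  pos 6: 'e' -> replacement #3
  pos 8: 'e' -> replacement #4
Total replacements: 4

4


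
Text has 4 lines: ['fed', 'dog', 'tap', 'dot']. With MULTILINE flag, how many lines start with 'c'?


With MULTILINE flag, ^ matches the start of each line.
Lines: ['fed', 'dog', 'tap', 'dot']
Checking which lines start with 'c':
  Line 1: 'fed' -> no
  Line 2: 'dog' -> no
  Line 3: 'tap' -> no
  Line 4: 'dot' -> no
Matching lines: []
Count: 0

0


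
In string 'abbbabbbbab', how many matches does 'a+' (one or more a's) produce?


Pattern 'a+' matches one or more consecutive a's.
String: 'abbbabbbbab'
Scanning for runs of a:
  Match 1: 'a' (length 1)
  Match 2: 'a' (length 1)
  Match 3: 'a' (length 1)
Total matches: 3

3


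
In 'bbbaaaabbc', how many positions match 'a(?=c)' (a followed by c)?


Lookahead 'a(?=c)' matches 'a' only when followed by 'c'.
String: 'bbbaaaabbc'
Checking each position where char is 'a':
  pos 3: 'a' -> no (next='a')
  pos 4: 'a' -> no (next='a')
  pos 5: 'a' -> no (next='a')
  pos 6: 'a' -> no (next='b')
Matching positions: []
Count: 0

0


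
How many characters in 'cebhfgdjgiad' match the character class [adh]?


Character class [adh] matches any of: {a, d, h}
Scanning string 'cebhfgdjgiad' character by character:
  pos 0: 'c' -> no
  pos 1: 'e' -> no
  pos 2: 'b' -> no
  pos 3: 'h' -> MATCH
  pos 4: 'f' -> no
  pos 5: 'g' -> no
  pos 6: 'd' -> MATCH
  pos 7: 'j' -> no
  pos 8: 'g' -> no
  pos 9: 'i' -> no
  pos 10: 'a' -> MATCH
  pos 11: 'd' -> MATCH
Total matches: 4

4


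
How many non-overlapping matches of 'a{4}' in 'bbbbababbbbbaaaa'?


Pattern 'a{4}' matches exactly 4 consecutive a's (greedy, non-overlapping).
String: 'bbbbababbbbbaaaa'
Scanning for runs of a's:
  Run at pos 4: 'a' (length 1) -> 0 match(es)
  Run at pos 6: 'a' (length 1) -> 0 match(es)
  Run at pos 12: 'aaaa' (length 4) -> 1 match(es)
Matches found: ['aaaa']
Total: 1

1


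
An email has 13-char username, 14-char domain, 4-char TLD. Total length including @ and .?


An email address has format: username@domain.tld
Username length: 13
'@' character: 1
Domain length: 14
'.' character: 1
TLD length: 4
Total = 13 + 1 + 14 + 1 + 4 = 33

33


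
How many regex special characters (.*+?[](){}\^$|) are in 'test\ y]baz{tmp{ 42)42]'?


Regex special characters are: . * + ? [ ] ( ) { } \ ^ $ |
Scanning 'test\ y]baz{tmp{ 42)42]':
  pos 4: '\' -> SPECIAL
  pos 7: ']' -> SPECIAL
  pos 11: '{' -> SPECIAL
  pos 15: '{' -> SPECIAL
  pos 19: ')' -> SPECIAL
  pos 22: ']' -> SPECIAL
Special chars found: ['\\', ']', '{', '{', ')', ']']
Total: 6

6


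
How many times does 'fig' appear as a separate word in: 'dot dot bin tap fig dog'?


Scanning each word for exact match 'fig':
  Word 1: 'dot' -> no
  Word 2: 'dot' -> no
  Word 3: 'bin' -> no
  Word 4: 'tap' -> no
  Word 5: 'fig' -> MATCH
  Word 6: 'dog' -> no
Total matches: 1

1


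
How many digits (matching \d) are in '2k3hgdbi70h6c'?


\d matches any digit 0-9.
Scanning '2k3hgdbi70h6c':
  pos 0: '2' -> DIGIT
  pos 2: '3' -> DIGIT
  pos 8: '7' -> DIGIT
  pos 9: '0' -> DIGIT
  pos 11: '6' -> DIGIT
Digits found: ['2', '3', '7', '0', '6']
Total: 5

5


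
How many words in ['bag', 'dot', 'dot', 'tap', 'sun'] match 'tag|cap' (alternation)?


Alternation 'tag|cap' matches either 'tag' or 'cap'.
Checking each word:
  'bag' -> no
  'dot' -> no
  'dot' -> no
  'tap' -> no
  'sun' -> no
Matches: []
Count: 0

0


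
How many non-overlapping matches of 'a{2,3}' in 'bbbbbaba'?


Pattern 'a{2,3}' matches between 2 and 3 consecutive a's (greedy).
String: 'bbbbbaba'
Finding runs of a's and applying greedy matching:
  Run at pos 5: 'a' (length 1)
  Run at pos 7: 'a' (length 1)
Matches: []
Count: 0

0


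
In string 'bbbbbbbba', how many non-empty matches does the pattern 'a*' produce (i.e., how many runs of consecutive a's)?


Pattern 'a*' matches zero or more a's. We want non-empty runs of consecutive a's.
String: 'bbbbbbbba'
Walking through the string to find runs of a's:
  Run 1: positions 8-8 -> 'a'
Non-empty runs found: ['a']
Count: 1

1


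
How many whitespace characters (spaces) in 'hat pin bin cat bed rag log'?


\s matches whitespace characters (spaces, tabs, etc.).
Text: 'hat pin bin cat bed rag log'
This text has 7 words separated by spaces.
Number of spaces = number of words - 1 = 7 - 1 = 6

6


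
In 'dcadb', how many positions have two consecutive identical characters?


Looking for consecutive identical characters in 'dcadb':
  pos 0-1: 'd' vs 'c' -> different
  pos 1-2: 'c' vs 'a' -> different
  pos 2-3: 'a' vs 'd' -> different
  pos 3-4: 'd' vs 'b' -> different
Consecutive identical pairs: []
Count: 0

0


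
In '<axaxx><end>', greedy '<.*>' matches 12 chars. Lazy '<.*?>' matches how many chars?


Greedy '<.*>' tries to match as MUCH as possible.
Lazy '<.*?>' tries to match as LITTLE as possible.

String: '<axaxx><end>'
Greedy '<.*>' starts at first '<' and extends to the LAST '>': '<axaxx><end>' (12 chars)
Lazy '<.*?>' starts at first '<' and stops at the FIRST '>': '<axaxx>' (7 chars)

7


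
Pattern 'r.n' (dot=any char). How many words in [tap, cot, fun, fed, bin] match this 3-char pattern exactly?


Pattern 'r.n' means: starts with 'r', any single char, ends with 'n'.
Checking each word (must be exactly 3 chars):
  'tap' (len=3): no
  'cot' (len=3): no
  'fun' (len=3): no
  'fed' (len=3): no
  'bin' (len=3): no
Matching words: []
Total: 0

0


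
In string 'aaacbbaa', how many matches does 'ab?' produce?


Pattern 'ab?' matches 'a' optionally followed by 'b'.
String: 'aaacbbaa'
Scanning left to right for 'a' then checking next char:
  Match 1: 'a' (a not followed by b)
  Match 2: 'a' (a not followed by b)
  Match 3: 'a' (a not followed by b)
  Match 4: 'a' (a not followed by b)
  Match 5: 'a' (a not followed by b)
Total matches: 5

5


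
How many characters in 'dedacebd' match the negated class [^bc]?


Negated class [^bc] matches any char NOT in {b, c}
Scanning 'dedacebd':
  pos 0: 'd' -> MATCH
  pos 1: 'e' -> MATCH
  pos 2: 'd' -> MATCH
  pos 3: 'a' -> MATCH
  pos 4: 'c' -> no (excluded)
  pos 5: 'e' -> MATCH
  pos 6: 'b' -> no (excluded)
  pos 7: 'd' -> MATCH
Total matches: 6

6


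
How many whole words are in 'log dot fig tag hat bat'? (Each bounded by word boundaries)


Word boundaries (\b) mark the start/end of each word.
Text: 'log dot fig tag hat bat'
Splitting by whitespace:
  Word 1: 'log'
  Word 2: 'dot'
  Word 3: 'fig'
  Word 4: 'tag'
  Word 5: 'hat'
  Word 6: 'bat'
Total whole words: 6

6


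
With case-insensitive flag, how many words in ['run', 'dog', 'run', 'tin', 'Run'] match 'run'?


Case-insensitive matching: compare each word's lowercase form to 'run'.
  'run' -> lower='run' -> MATCH
  'dog' -> lower='dog' -> no
  'run' -> lower='run' -> MATCH
  'tin' -> lower='tin' -> no
  'Run' -> lower='run' -> MATCH
Matches: ['run', 'run', 'Run']
Count: 3

3


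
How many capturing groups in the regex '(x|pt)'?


To count capturing groups, count each '(' that starts a group.
Pattern: '(x|pt)'
Walking through the pattern:
  Position 0: '(' -> group #1
Total capturing groups: 1

1


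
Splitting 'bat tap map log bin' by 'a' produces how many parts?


Splitting by 'a' breaks the string at each occurrence of the separator.
Text: 'bat tap map log bin'
Parts after split:
  Part 1: 'b'
  Part 2: 't t'
  Part 3: 'p m'
  Part 4: 'p log bin'
Total parts: 4

4


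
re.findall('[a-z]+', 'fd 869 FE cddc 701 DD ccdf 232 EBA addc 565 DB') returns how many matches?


Pattern '[a-z]+' finds one or more lowercase letters.
Text: 'fd 869 FE cddc 701 DD ccdf 232 EBA addc 565 DB'
Scanning for matches:
  Match 1: 'fd'
  Match 2: 'cddc'
  Match 3: 'ccdf'
  Match 4: 'addc'
Total matches: 4

4


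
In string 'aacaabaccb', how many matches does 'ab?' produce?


Pattern 'ab?' matches 'a' optionally followed by 'b'.
String: 'aacaabaccb'
Scanning left to right for 'a' then checking next char:
  Match 1: 'a' (a not followed by b)
  Match 2: 'a' (a not followed by b)
  Match 3: 'a' (a not followed by b)
  Match 4: 'ab' (a followed by b)
  Match 5: 'a' (a not followed by b)
Total matches: 5

5


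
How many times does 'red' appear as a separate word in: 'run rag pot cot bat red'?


Scanning each word for exact match 'red':
  Word 1: 'run' -> no
  Word 2: 'rag' -> no
  Word 3: 'pot' -> no
  Word 4: 'cot' -> no
  Word 5: 'bat' -> no
  Word 6: 'red' -> MATCH
Total matches: 1

1


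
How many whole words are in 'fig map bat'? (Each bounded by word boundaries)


Word boundaries (\b) mark the start/end of each word.
Text: 'fig map bat'
Splitting by whitespace:
  Word 1: 'fig'
  Word 2: 'map'
  Word 3: 'bat'
Total whole words: 3

3


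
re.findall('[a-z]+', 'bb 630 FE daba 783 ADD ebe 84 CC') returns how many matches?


Pattern '[a-z]+' finds one or more lowercase letters.
Text: 'bb 630 FE daba 783 ADD ebe 84 CC'
Scanning for matches:
  Match 1: 'bb'
  Match 2: 'daba'
  Match 3: 'ebe'
Total matches: 3

3


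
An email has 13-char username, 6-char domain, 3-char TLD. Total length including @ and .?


An email address has format: username@domain.tld
Username length: 13
'@' character: 1
Domain length: 6
'.' character: 1
TLD length: 3
Total = 13 + 1 + 6 + 1 + 3 = 24

24


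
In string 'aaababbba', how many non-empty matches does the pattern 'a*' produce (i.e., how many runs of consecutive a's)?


Pattern 'a*' matches zero or more a's. We want non-empty runs of consecutive a's.
String: 'aaababbba'
Walking through the string to find runs of a's:
  Run 1: positions 0-2 -> 'aaa'
  Run 2: positions 4-4 -> 'a'
  Run 3: positions 8-8 -> 'a'
Non-empty runs found: ['aaa', 'a', 'a']
Count: 3

3


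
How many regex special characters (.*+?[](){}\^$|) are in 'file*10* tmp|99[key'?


Regex special characters are: . * + ? [ ] ( ) { } \ ^ $ |
Scanning 'file*10* tmp|99[key':
  pos 4: '*' -> SPECIAL
  pos 7: '*' -> SPECIAL
  pos 12: '|' -> SPECIAL
  pos 15: '[' -> SPECIAL
Special chars found: ['*', '*', '|', '[']
Total: 4

4


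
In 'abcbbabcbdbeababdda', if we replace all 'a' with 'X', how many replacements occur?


re.sub('a', 'X', text) replaces every occurrence of 'a' with 'X'.
Text: 'abcbbabcbdbeababdda'
Scanning for 'a':
  pos 0: 'a' -> replacement #1
  pos 5: 'a' -> replacement #2
  pos 12: 'a' -> replacement #3
  pos 14: 'a' -> replacement #4
  pos 18: 'a' -> replacement #5
Total replacements: 5

5


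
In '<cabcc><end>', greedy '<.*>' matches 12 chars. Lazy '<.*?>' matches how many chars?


Greedy '<.*>' tries to match as MUCH as possible.
Lazy '<.*?>' tries to match as LITTLE as possible.

String: '<cabcc><end>'
Greedy '<.*>' starts at first '<' and extends to the LAST '>': '<cabcc><end>' (12 chars)
Lazy '<.*?>' starts at first '<' and stops at the FIRST '>': '<cabcc>' (7 chars)

7


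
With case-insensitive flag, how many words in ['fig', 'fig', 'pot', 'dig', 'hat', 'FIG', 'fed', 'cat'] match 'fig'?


Case-insensitive matching: compare each word's lowercase form to 'fig'.
  'fig' -> lower='fig' -> MATCH
  'fig' -> lower='fig' -> MATCH
  'pot' -> lower='pot' -> no
  'dig' -> lower='dig' -> no
  'hat' -> lower='hat' -> no
  'FIG' -> lower='fig' -> MATCH
  'fed' -> lower='fed' -> no
  'cat' -> lower='cat' -> no
Matches: ['fig', 'fig', 'FIG']
Count: 3

3


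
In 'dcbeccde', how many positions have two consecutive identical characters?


Looking for consecutive identical characters in 'dcbeccde':
  pos 0-1: 'd' vs 'c' -> different
  pos 1-2: 'c' vs 'b' -> different
  pos 2-3: 'b' vs 'e' -> different
  pos 3-4: 'e' vs 'c' -> different
  pos 4-5: 'c' vs 'c' -> MATCH ('cc')
  pos 5-6: 'c' vs 'd' -> different
  pos 6-7: 'd' vs 'e' -> different
Consecutive identical pairs: ['cc']
Count: 1

1


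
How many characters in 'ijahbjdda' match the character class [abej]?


Character class [abej] matches any of: {a, b, e, j}
Scanning string 'ijahbjdda' character by character:
  pos 0: 'i' -> no
  pos 1: 'j' -> MATCH
  pos 2: 'a' -> MATCH
  pos 3: 'h' -> no
  pos 4: 'b' -> MATCH
  pos 5: 'j' -> MATCH
  pos 6: 'd' -> no
  pos 7: 'd' -> no
  pos 8: 'a' -> MATCH
Total matches: 5

5


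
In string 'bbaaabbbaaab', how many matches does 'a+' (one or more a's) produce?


Pattern 'a+' matches one or more consecutive a's.
String: 'bbaaabbbaaab'
Scanning for runs of a:
  Match 1: 'aaa' (length 3)
  Match 2: 'aaa' (length 3)
Total matches: 2

2


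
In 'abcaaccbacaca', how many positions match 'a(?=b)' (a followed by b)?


Lookahead 'a(?=b)' matches 'a' only when followed by 'b'.
String: 'abcaaccbacaca'
Checking each position where char is 'a':
  pos 0: 'a' -> MATCH (next='b')
  pos 3: 'a' -> no (next='a')
  pos 4: 'a' -> no (next='c')
  pos 8: 'a' -> no (next='c')
  pos 10: 'a' -> no (next='c')
Matching positions: [0]
Count: 1

1


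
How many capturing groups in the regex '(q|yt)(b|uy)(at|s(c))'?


To count capturing groups, count each '(' that starts a group.
Pattern: '(q|yt)(b|uy)(at|s(c))'
Walking through the pattern:
  Position 0: '(' -> group #1
  Position 6: '(' -> group #2
  Position 12: '(' -> group #3
  Position 17: '(' -> group #4
Total capturing groups: 4

4


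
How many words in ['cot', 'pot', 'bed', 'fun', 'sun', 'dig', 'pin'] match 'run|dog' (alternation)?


Alternation 'run|dog' matches either 'run' or 'dog'.
Checking each word:
  'cot' -> no
  'pot' -> no
  'bed' -> no
  'fun' -> no
  'sun' -> no
  'dig' -> no
  'pin' -> no
Matches: []
Count: 0

0


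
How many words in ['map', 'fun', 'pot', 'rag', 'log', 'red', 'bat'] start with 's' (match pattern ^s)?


Pattern ^s anchors to start of word. Check which words begin with 's':
  'map' -> no
  'fun' -> no
  'pot' -> no
  'rag' -> no
  'log' -> no
  'red' -> no
  'bat' -> no
Matching words: []
Count: 0

0


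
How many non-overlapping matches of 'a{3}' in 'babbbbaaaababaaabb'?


Pattern 'a{3}' matches exactly 3 consecutive a's (greedy, non-overlapping).
String: 'babbbbaaaababaaabb'
Scanning for runs of a's:
  Run at pos 1: 'a' (length 1) -> 0 match(es)
  Run at pos 6: 'aaaa' (length 4) -> 1 match(es)
  Run at pos 11: 'a' (length 1) -> 0 match(es)
  Run at pos 13: 'aaa' (length 3) -> 1 match(es)
Matches found: ['aaa', 'aaa']
Total: 2

2


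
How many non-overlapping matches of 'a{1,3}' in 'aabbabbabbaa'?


Pattern 'a{1,3}' matches between 1 and 3 consecutive a's (greedy).
String: 'aabbabbabbaa'
Finding runs of a's and applying greedy matching:
  Run at pos 0: 'aa' (length 2)
  Run at pos 4: 'a' (length 1)
  Run at pos 7: 'a' (length 1)
  Run at pos 10: 'aa' (length 2)
Matches: ['aa', 'a', 'a', 'aa']
Count: 4

4


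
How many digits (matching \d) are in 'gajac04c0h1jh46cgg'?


\d matches any digit 0-9.
Scanning 'gajac04c0h1jh46cgg':
  pos 5: '0' -> DIGIT
  pos 6: '4' -> DIGIT
  pos 8: '0' -> DIGIT
  pos 10: '1' -> DIGIT
  pos 13: '4' -> DIGIT
  pos 14: '6' -> DIGIT
Digits found: ['0', '4', '0', '1', '4', '6']
Total: 6

6


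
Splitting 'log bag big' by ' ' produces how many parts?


Splitting by ' ' breaks the string at each occurrence of the separator.
Text: 'log bag big'
Parts after split:
  Part 1: 'log'
  Part 2: 'bag'
  Part 3: 'big'
Total parts: 3

3


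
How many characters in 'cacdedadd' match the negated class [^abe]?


Negated class [^abe] matches any char NOT in {a, b, e}
Scanning 'cacdedadd':
  pos 0: 'c' -> MATCH
  pos 1: 'a' -> no (excluded)
  pos 2: 'c' -> MATCH
  pos 3: 'd' -> MATCH
  pos 4: 'e' -> no (excluded)
  pos 5: 'd' -> MATCH
  pos 6: 'a' -> no (excluded)
  pos 7: 'd' -> MATCH
  pos 8: 'd' -> MATCH
Total matches: 6

6


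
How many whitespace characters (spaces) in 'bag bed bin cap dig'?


\s matches whitespace characters (spaces, tabs, etc.).
Text: 'bag bed bin cap dig'
This text has 5 words separated by spaces.
Number of spaces = number of words - 1 = 5 - 1 = 4

4


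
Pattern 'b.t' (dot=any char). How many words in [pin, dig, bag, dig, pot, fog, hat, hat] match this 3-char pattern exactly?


Pattern 'b.t' means: starts with 'b', any single char, ends with 't'.
Checking each word (must be exactly 3 chars):
  'pin' (len=3): no
  'dig' (len=3): no
  'bag' (len=3): no
  'dig' (len=3): no
  'pot' (len=3): no
  'fog' (len=3): no
  'hat' (len=3): no
  'hat' (len=3): no
Matching words: []
Total: 0

0


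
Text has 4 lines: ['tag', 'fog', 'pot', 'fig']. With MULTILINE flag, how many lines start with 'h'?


With MULTILINE flag, ^ matches the start of each line.
Lines: ['tag', 'fog', 'pot', 'fig']
Checking which lines start with 'h':
  Line 1: 'tag' -> no
  Line 2: 'fog' -> no
  Line 3: 'pot' -> no
  Line 4: 'fig' -> no
Matching lines: []
Count: 0

0


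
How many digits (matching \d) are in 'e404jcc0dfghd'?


\d matches any digit 0-9.
Scanning 'e404jcc0dfghd':
  pos 1: '4' -> DIGIT
  pos 2: '0' -> DIGIT
  pos 3: '4' -> DIGIT
  pos 7: '0' -> DIGIT
Digits found: ['4', '0', '4', '0']
Total: 4

4


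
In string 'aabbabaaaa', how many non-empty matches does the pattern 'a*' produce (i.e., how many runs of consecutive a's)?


Pattern 'a*' matches zero or more a's. We want non-empty runs of consecutive a's.
String: 'aabbabaaaa'
Walking through the string to find runs of a's:
  Run 1: positions 0-1 -> 'aa'
  Run 2: positions 4-4 -> 'a'
  Run 3: positions 6-9 -> 'aaaa'
Non-empty runs found: ['aa', 'a', 'aaaa']
Count: 3

3


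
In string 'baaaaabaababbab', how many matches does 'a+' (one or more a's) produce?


Pattern 'a+' matches one or more consecutive a's.
String: 'baaaaabaababbab'
Scanning for runs of a:
  Match 1: 'aaaaa' (length 5)
  Match 2: 'aa' (length 2)
  Match 3: 'a' (length 1)
  Match 4: 'a' (length 1)
Total matches: 4

4


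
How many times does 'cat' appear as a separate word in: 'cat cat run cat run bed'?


Scanning each word for exact match 'cat':
  Word 1: 'cat' -> MATCH
  Word 2: 'cat' -> MATCH
  Word 3: 'run' -> no
  Word 4: 'cat' -> MATCH
  Word 5: 'run' -> no
  Word 6: 'bed' -> no
Total matches: 3

3


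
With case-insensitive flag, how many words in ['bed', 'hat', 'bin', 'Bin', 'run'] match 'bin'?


Case-insensitive matching: compare each word's lowercase form to 'bin'.
  'bed' -> lower='bed' -> no
  'hat' -> lower='hat' -> no
  'bin' -> lower='bin' -> MATCH
  'Bin' -> lower='bin' -> MATCH
  'run' -> lower='run' -> no
Matches: ['bin', 'Bin']
Count: 2

2


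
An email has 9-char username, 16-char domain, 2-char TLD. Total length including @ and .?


An email address has format: username@domain.tld
Username length: 9
'@' character: 1
Domain length: 16
'.' character: 1
TLD length: 2
Total = 9 + 1 + 16 + 1 + 2 = 29

29


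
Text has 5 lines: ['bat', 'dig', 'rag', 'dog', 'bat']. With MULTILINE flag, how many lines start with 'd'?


With MULTILINE flag, ^ matches the start of each line.
Lines: ['bat', 'dig', 'rag', 'dog', 'bat']
Checking which lines start with 'd':
  Line 1: 'bat' -> no
  Line 2: 'dig' -> MATCH
  Line 3: 'rag' -> no
  Line 4: 'dog' -> MATCH
  Line 5: 'bat' -> no
Matching lines: ['dig', 'dog']
Count: 2

2


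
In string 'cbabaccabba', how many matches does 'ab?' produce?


Pattern 'ab?' matches 'a' optionally followed by 'b'.
String: 'cbabaccabba'
Scanning left to right for 'a' then checking next char:
  Match 1: 'ab' (a followed by b)
  Match 2: 'a' (a not followed by b)
  Match 3: 'ab' (a followed by b)
  Match 4: 'a' (a not followed by b)
Total matches: 4

4


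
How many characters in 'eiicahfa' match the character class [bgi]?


Character class [bgi] matches any of: {b, g, i}
Scanning string 'eiicahfa' character by character:
  pos 0: 'e' -> no
  pos 1: 'i' -> MATCH
  pos 2: 'i' -> MATCH
  pos 3: 'c' -> no
  pos 4: 'a' -> no
  pos 5: 'h' -> no
  pos 6: 'f' -> no
  pos 7: 'a' -> no
Total matches: 2

2


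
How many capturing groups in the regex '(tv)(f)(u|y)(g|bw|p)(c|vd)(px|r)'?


To count capturing groups, count each '(' that starts a group.
Pattern: '(tv)(f)(u|y)(g|bw|p)(c|vd)(px|r)'
Walking through the pattern:
  Position 0: '(' -> group #1
  Position 4: '(' -> group #2
  Position 7: '(' -> group #3
  Position 12: '(' -> group #4
  Position 20: '(' -> group #5
  Position 26: '(' -> group #6
Total capturing groups: 6

6


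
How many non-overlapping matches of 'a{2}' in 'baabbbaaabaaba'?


Pattern 'a{2}' matches exactly 2 consecutive a's (greedy, non-overlapping).
String: 'baabbbaaabaaba'
Scanning for runs of a's:
  Run at pos 1: 'aa' (length 2) -> 1 match(es)
  Run at pos 6: 'aaa' (length 3) -> 1 match(es)
  Run at pos 10: 'aa' (length 2) -> 1 match(es)
  Run at pos 13: 'a' (length 1) -> 0 match(es)
Matches found: ['aa', 'aa', 'aa']
Total: 3

3


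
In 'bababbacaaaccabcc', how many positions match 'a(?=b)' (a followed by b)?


Lookahead 'a(?=b)' matches 'a' only when followed by 'b'.
String: 'bababbacaaaccabcc'
Checking each position where char is 'a':
  pos 1: 'a' -> MATCH (next='b')
  pos 3: 'a' -> MATCH (next='b')
  pos 6: 'a' -> no (next='c')
  pos 8: 'a' -> no (next='a')
  pos 9: 'a' -> no (next='a')
  pos 10: 'a' -> no (next='c')
  pos 13: 'a' -> MATCH (next='b')
Matching positions: [1, 3, 13]
Count: 3

3


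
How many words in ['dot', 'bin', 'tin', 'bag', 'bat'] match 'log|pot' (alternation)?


Alternation 'log|pot' matches either 'log' or 'pot'.
Checking each word:
  'dot' -> no
  'bin' -> no
  'tin' -> no
  'bag' -> no
  'bat' -> no
Matches: []
Count: 0

0


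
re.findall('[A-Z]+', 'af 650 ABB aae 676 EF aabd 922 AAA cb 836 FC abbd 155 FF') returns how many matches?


Pattern '[A-Z]+' finds one or more uppercase letters.
Text: 'af 650 ABB aae 676 EF aabd 922 AAA cb 836 FC abbd 155 FF'
Scanning for matches:
  Match 1: 'ABB'
  Match 2: 'EF'
  Match 3: 'AAA'
  Match 4: 'FC'
  Match 5: 'FF'
Total matches: 5

5


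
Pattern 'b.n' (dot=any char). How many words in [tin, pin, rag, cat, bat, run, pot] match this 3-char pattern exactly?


Pattern 'b.n' means: starts with 'b', any single char, ends with 'n'.
Checking each word (must be exactly 3 chars):
  'tin' (len=3): no
  'pin' (len=3): no
  'rag' (len=3): no
  'cat' (len=3): no
  'bat' (len=3): no
  'run' (len=3): no
  'pot' (len=3): no
Matching words: []
Total: 0

0


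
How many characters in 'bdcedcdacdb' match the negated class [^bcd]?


Negated class [^bcd] matches any char NOT in {b, c, d}
Scanning 'bdcedcdacdb':
  pos 0: 'b' -> no (excluded)
  pos 1: 'd' -> no (excluded)
  pos 2: 'c' -> no (excluded)
  pos 3: 'e' -> MATCH
  pos 4: 'd' -> no (excluded)
  pos 5: 'c' -> no (excluded)
  pos 6: 'd' -> no (excluded)
  pos 7: 'a' -> MATCH
  pos 8: 'c' -> no (excluded)
  pos 9: 'd' -> no (excluded)
  pos 10: 'b' -> no (excluded)
Total matches: 2

2


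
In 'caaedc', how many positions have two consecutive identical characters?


Looking for consecutive identical characters in 'caaedc':
  pos 0-1: 'c' vs 'a' -> different
  pos 1-2: 'a' vs 'a' -> MATCH ('aa')
  pos 2-3: 'a' vs 'e' -> different
  pos 3-4: 'e' vs 'd' -> different
  pos 4-5: 'd' vs 'c' -> different
Consecutive identical pairs: ['aa']
Count: 1

1


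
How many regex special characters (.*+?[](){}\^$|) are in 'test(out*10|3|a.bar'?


Regex special characters are: . * + ? [ ] ( ) { } \ ^ $ |
Scanning 'test(out*10|3|a.bar':
  pos 4: '(' -> SPECIAL
  pos 8: '*' -> SPECIAL
  pos 11: '|' -> SPECIAL
  pos 13: '|' -> SPECIAL
  pos 15: '.' -> SPECIAL
Special chars found: ['(', '*', '|', '|', '.']
Total: 5

5


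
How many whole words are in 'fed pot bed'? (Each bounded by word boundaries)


Word boundaries (\b) mark the start/end of each word.
Text: 'fed pot bed'
Splitting by whitespace:
  Word 1: 'fed'
  Word 2: 'pot'
  Word 3: 'bed'
Total whole words: 3

3


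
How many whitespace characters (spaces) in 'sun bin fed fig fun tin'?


\s matches whitespace characters (spaces, tabs, etc.).
Text: 'sun bin fed fig fun tin'
This text has 6 words separated by spaces.
Number of spaces = number of words - 1 = 6 - 1 = 5

5


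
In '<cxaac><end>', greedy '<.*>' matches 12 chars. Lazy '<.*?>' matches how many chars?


Greedy '<.*>' tries to match as MUCH as possible.
Lazy '<.*?>' tries to match as LITTLE as possible.

String: '<cxaac><end>'
Greedy '<.*>' starts at first '<' and extends to the LAST '>': '<cxaac><end>' (12 chars)
Lazy '<.*?>' starts at first '<' and stops at the FIRST '>': '<cxaac>' (7 chars)

7


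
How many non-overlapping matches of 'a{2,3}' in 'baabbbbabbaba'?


Pattern 'a{2,3}' matches between 2 and 3 consecutive a's (greedy).
String: 'baabbbbabbaba'
Finding runs of a's and applying greedy matching:
  Run at pos 1: 'aa' (length 2)
  Run at pos 7: 'a' (length 1)
  Run at pos 10: 'a' (length 1)
  Run at pos 12: 'a' (length 1)
Matches: ['aa']
Count: 1

1


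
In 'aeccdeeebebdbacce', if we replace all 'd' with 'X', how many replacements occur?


re.sub('d', 'X', text) replaces every occurrence of 'd' with 'X'.
Text: 'aeccdeeebebdbacce'
Scanning for 'd':
  pos 4: 'd' -> replacement #1
  pos 11: 'd' -> replacement #2
Total replacements: 2

2


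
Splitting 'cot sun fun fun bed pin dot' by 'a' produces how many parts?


Splitting by 'a' breaks the string at each occurrence of the separator.
Text: 'cot sun fun fun bed pin dot'
Parts after split:
  Part 1: 'cot sun fun fun bed pin dot'
Total parts: 1

1


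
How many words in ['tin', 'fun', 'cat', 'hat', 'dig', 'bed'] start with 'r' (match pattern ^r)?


Pattern ^r anchors to start of word. Check which words begin with 'r':
  'tin' -> no
  'fun' -> no
  'cat' -> no
  'hat' -> no
  'dig' -> no
  'bed' -> no
Matching words: []
Count: 0

0


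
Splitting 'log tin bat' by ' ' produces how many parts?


Splitting by ' ' breaks the string at each occurrence of the separator.
Text: 'log tin bat'
Parts after split:
  Part 1: 'log'
  Part 2: 'tin'
  Part 3: 'bat'
Total parts: 3

3


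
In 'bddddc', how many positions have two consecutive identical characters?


Looking for consecutive identical characters in 'bddddc':
  pos 0-1: 'b' vs 'd' -> different
  pos 1-2: 'd' vs 'd' -> MATCH ('dd')
  pos 2-3: 'd' vs 'd' -> MATCH ('dd')
  pos 3-4: 'd' vs 'd' -> MATCH ('dd')
  pos 4-5: 'd' vs 'c' -> different
Consecutive identical pairs: ['dd', 'dd', 'dd']
Count: 3

3


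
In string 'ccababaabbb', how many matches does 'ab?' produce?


Pattern 'ab?' matches 'a' optionally followed by 'b'.
String: 'ccababaabbb'
Scanning left to right for 'a' then checking next char:
  Match 1: 'ab' (a followed by b)
  Match 2: 'ab' (a followed by b)
  Match 3: 'a' (a not followed by b)
  Match 4: 'ab' (a followed by b)
Total matches: 4

4


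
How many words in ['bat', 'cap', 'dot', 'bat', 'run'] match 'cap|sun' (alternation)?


Alternation 'cap|sun' matches either 'cap' or 'sun'.
Checking each word:
  'bat' -> no
  'cap' -> MATCH
  'dot' -> no
  'bat' -> no
  'run' -> no
Matches: ['cap']
Count: 1

1


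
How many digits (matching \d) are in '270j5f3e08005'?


\d matches any digit 0-9.
Scanning '270j5f3e08005':
  pos 0: '2' -> DIGIT
  pos 1: '7' -> DIGIT
  pos 2: '0' -> DIGIT
  pos 4: '5' -> DIGIT
  pos 6: '3' -> DIGIT
  pos 8: '0' -> DIGIT
  pos 9: '8' -> DIGIT
  pos 10: '0' -> DIGIT
  pos 11: '0' -> DIGIT
  pos 12: '5' -> DIGIT
Digits found: ['2', '7', '0', '5', '3', '0', '8', '0', '0', '5']
Total: 10

10


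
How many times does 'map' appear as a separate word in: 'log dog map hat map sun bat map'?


Scanning each word for exact match 'map':
  Word 1: 'log' -> no
  Word 2: 'dog' -> no
  Word 3: 'map' -> MATCH
  Word 4: 'hat' -> no
  Word 5: 'map' -> MATCH
  Word 6: 'sun' -> no
  Word 7: 'bat' -> no
  Word 8: 'map' -> MATCH
Total matches: 3

3


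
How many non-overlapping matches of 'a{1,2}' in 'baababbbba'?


Pattern 'a{1,2}' matches between 1 and 2 consecutive a's (greedy).
String: 'baababbbba'
Finding runs of a's and applying greedy matching:
  Run at pos 1: 'aa' (length 2)
  Run at pos 4: 'a' (length 1)
  Run at pos 9: 'a' (length 1)
Matches: ['aa', 'a', 'a']
Count: 3

3


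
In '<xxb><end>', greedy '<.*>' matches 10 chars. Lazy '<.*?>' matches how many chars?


Greedy '<.*>' tries to match as MUCH as possible.
Lazy '<.*?>' tries to match as LITTLE as possible.

String: '<xxb><end>'
Greedy '<.*>' starts at first '<' and extends to the LAST '>': '<xxb><end>' (10 chars)
Lazy '<.*?>' starts at first '<' and stops at the FIRST '>': '<xxb>' (5 chars)

5


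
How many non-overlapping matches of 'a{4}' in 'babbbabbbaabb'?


Pattern 'a{4}' matches exactly 4 consecutive a's (greedy, non-overlapping).
String: 'babbbabbbaabb'
Scanning for runs of a's:
  Run at pos 1: 'a' (length 1) -> 0 match(es)
  Run at pos 5: 'a' (length 1) -> 0 match(es)
  Run at pos 9: 'aa' (length 2) -> 0 match(es)
Matches found: []
Total: 0

0


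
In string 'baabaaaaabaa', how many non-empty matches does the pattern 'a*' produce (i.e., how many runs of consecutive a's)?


Pattern 'a*' matches zero or more a's. We want non-empty runs of consecutive a's.
String: 'baabaaaaabaa'
Walking through the string to find runs of a's:
  Run 1: positions 1-2 -> 'aa'
  Run 2: positions 4-8 -> 'aaaaa'
  Run 3: positions 10-11 -> 'aa'
Non-empty runs found: ['aa', 'aaaaa', 'aa']
Count: 3

3


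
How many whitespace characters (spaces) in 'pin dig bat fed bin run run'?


\s matches whitespace characters (spaces, tabs, etc.).
Text: 'pin dig bat fed bin run run'
This text has 7 words separated by spaces.
Number of spaces = number of words - 1 = 7 - 1 = 6

6


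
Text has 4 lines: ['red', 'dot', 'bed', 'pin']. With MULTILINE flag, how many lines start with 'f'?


With MULTILINE flag, ^ matches the start of each line.
Lines: ['red', 'dot', 'bed', 'pin']
Checking which lines start with 'f':
  Line 1: 'red' -> no
  Line 2: 'dot' -> no
  Line 3: 'bed' -> no
  Line 4: 'pin' -> no
Matching lines: []
Count: 0

0


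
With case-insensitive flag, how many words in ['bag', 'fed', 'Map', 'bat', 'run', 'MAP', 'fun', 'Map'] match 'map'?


Case-insensitive matching: compare each word's lowercase form to 'map'.
  'bag' -> lower='bag' -> no
  'fed' -> lower='fed' -> no
  'Map' -> lower='map' -> MATCH
  'bat' -> lower='bat' -> no
  'run' -> lower='run' -> no
  'MAP' -> lower='map' -> MATCH
  'fun' -> lower='fun' -> no
  'Map' -> lower='map' -> MATCH
Matches: ['Map', 'MAP', 'Map']
Count: 3

3


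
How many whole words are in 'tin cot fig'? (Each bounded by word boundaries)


Word boundaries (\b) mark the start/end of each word.
Text: 'tin cot fig'
Splitting by whitespace:
  Word 1: 'tin'
  Word 2: 'cot'
  Word 3: 'fig'
Total whole words: 3

3


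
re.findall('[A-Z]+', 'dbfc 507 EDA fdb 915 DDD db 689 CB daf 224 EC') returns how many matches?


Pattern '[A-Z]+' finds one or more uppercase letters.
Text: 'dbfc 507 EDA fdb 915 DDD db 689 CB daf 224 EC'
Scanning for matches:
  Match 1: 'EDA'
  Match 2: 'DDD'
  Match 3: 'CB'
  Match 4: 'EC'
Total matches: 4

4


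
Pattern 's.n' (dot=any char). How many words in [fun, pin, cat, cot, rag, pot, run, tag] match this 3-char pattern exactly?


Pattern 's.n' means: starts with 's', any single char, ends with 'n'.
Checking each word (must be exactly 3 chars):
  'fun' (len=3): no
  'pin' (len=3): no
  'cat' (len=3): no
  'cot' (len=3): no
  'rag' (len=3): no
  'pot' (len=3): no
  'run' (len=3): no
  'tag' (len=3): no
Matching words: []
Total: 0

0


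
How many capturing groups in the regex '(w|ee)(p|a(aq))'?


To count capturing groups, count each '(' that starts a group.
Pattern: '(w|ee)(p|a(aq))'
Walking through the pattern:
  Position 0: '(' -> group #1
  Position 6: '(' -> group #2
  Position 10: '(' -> group #3
Total capturing groups: 3

3


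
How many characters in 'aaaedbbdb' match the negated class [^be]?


Negated class [^be] matches any char NOT in {b, e}
Scanning 'aaaedbbdb':
  pos 0: 'a' -> MATCH
  pos 1: 'a' -> MATCH
  pos 2: 'a' -> MATCH
  pos 3: 'e' -> no (excluded)
  pos 4: 'd' -> MATCH
  pos 5: 'b' -> no (excluded)
  pos 6: 'b' -> no (excluded)
  pos 7: 'd' -> MATCH
  pos 8: 'b' -> no (excluded)
Total matches: 5

5


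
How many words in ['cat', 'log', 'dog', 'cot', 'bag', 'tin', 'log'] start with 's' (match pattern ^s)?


Pattern ^s anchors to start of word. Check which words begin with 's':
  'cat' -> no
  'log' -> no
  'dog' -> no
  'cot' -> no
  'bag' -> no
  'tin' -> no
  'log' -> no
Matching words: []
Count: 0

0


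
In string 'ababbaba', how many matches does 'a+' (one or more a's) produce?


Pattern 'a+' matches one or more consecutive a's.
String: 'ababbaba'
Scanning for runs of a:
  Match 1: 'a' (length 1)
  Match 2: 'a' (length 1)
  Match 3: 'a' (length 1)
  Match 4: 'a' (length 1)
Total matches: 4

4


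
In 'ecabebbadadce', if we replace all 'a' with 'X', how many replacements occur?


re.sub('a', 'X', text) replaces every occurrence of 'a' with 'X'.
Text: 'ecabebbadadce'
Scanning for 'a':
  pos 2: 'a' -> replacement #1
  pos 7: 'a' -> replacement #2
  pos 9: 'a' -> replacement #3
Total replacements: 3

3


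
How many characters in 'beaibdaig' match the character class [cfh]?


Character class [cfh] matches any of: {c, f, h}
Scanning string 'beaibdaig' character by character:
  pos 0: 'b' -> no
  pos 1: 'e' -> no
  pos 2: 'a' -> no
  pos 3: 'i' -> no
  pos 4: 'b' -> no
  pos 5: 'd' -> no
  pos 6: 'a' -> no
  pos 7: 'i' -> no
  pos 8: 'g' -> no
Total matches: 0

0


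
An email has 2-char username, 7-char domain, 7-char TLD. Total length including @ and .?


An email address has format: username@domain.tld
Username length: 2
'@' character: 1
Domain length: 7
'.' character: 1
TLD length: 7
Total = 2 + 1 + 7 + 1 + 7 = 18

18


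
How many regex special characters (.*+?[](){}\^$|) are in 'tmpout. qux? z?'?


Regex special characters are: . * + ? [ ] ( ) { } \ ^ $ |
Scanning 'tmpout. qux? z?':
  pos 6: '.' -> SPECIAL
  pos 11: '?' -> SPECIAL
  pos 14: '?' -> SPECIAL
Special chars found: ['.', '?', '?']
Total: 3

3


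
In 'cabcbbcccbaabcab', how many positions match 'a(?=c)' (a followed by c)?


Lookahead 'a(?=c)' matches 'a' only when followed by 'c'.
String: 'cabcbbcccbaabcab'
Checking each position where char is 'a':
  pos 1: 'a' -> no (next='b')
  pos 10: 'a' -> no (next='a')
  pos 11: 'a' -> no (next='b')
  pos 14: 'a' -> no (next='b')
Matching positions: []
Count: 0

0


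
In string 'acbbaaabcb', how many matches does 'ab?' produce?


Pattern 'ab?' matches 'a' optionally followed by 'b'.
String: 'acbbaaabcb'
Scanning left to right for 'a' then checking next char:
  Match 1: 'a' (a not followed by b)
  Match 2: 'a' (a not followed by b)
  Match 3: 'a' (a not followed by b)
  Match 4: 'ab' (a followed by b)
Total matches: 4

4


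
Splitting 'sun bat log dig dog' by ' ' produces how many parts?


Splitting by ' ' breaks the string at each occurrence of the separator.
Text: 'sun bat log dig dog'
Parts after split:
  Part 1: 'sun'
  Part 2: 'bat'
  Part 3: 'log'
  Part 4: 'dig'
  Part 5: 'dog'
Total parts: 5

5


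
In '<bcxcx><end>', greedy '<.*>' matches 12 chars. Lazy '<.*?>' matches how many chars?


Greedy '<.*>' tries to match as MUCH as possible.
Lazy '<.*?>' tries to match as LITTLE as possible.

String: '<bcxcx><end>'
Greedy '<.*>' starts at first '<' and extends to the LAST '>': '<bcxcx><end>' (12 chars)
Lazy '<.*?>' starts at first '<' and stops at the FIRST '>': '<bcxcx>' (7 chars)

7


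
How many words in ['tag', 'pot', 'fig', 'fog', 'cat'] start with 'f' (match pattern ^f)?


Pattern ^f anchors to start of word. Check which words begin with 'f':
  'tag' -> no
  'pot' -> no
  'fig' -> MATCH (starts with 'f')
  'fog' -> MATCH (starts with 'f')
  'cat' -> no
Matching words: ['fig', 'fog']
Count: 2

2


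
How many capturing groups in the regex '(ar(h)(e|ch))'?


To count capturing groups, count each '(' that starts a group.
Pattern: '(ar(h)(e|ch))'
Walking through the pattern:
  Position 0: '(' -> group #1
  Position 3: '(' -> group #2
  Position 6: '(' -> group #3
Total capturing groups: 3

3


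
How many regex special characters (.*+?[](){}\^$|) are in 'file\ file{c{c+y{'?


Regex special characters are: . * + ? [ ] ( ) { } \ ^ $ |
Scanning 'file\ file{c{c+y{':
  pos 4: '\' -> SPECIAL
  pos 10: '{' -> SPECIAL
  pos 12: '{' -> SPECIAL
  pos 14: '+' -> SPECIAL
  pos 16: '{' -> SPECIAL
Special chars found: ['\\', '{', '{', '+', '{']
Total: 5

5


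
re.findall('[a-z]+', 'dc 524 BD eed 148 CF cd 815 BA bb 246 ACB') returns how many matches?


Pattern '[a-z]+' finds one or more lowercase letters.
Text: 'dc 524 BD eed 148 CF cd 815 BA bb 246 ACB'
Scanning for matches:
  Match 1: 'dc'
  Match 2: 'eed'
  Match 3: 'cd'
  Match 4: 'bb'
Total matches: 4

4


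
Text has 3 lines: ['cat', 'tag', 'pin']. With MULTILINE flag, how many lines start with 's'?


With MULTILINE flag, ^ matches the start of each line.
Lines: ['cat', 'tag', 'pin']
Checking which lines start with 's':
  Line 1: 'cat' -> no
  Line 2: 'tag' -> no
  Line 3: 'pin' -> no
Matching lines: []
Count: 0

0


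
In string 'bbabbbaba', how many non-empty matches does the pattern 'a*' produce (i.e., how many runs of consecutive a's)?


Pattern 'a*' matches zero or more a's. We want non-empty runs of consecutive a's.
String: 'bbabbbaba'
Walking through the string to find runs of a's:
  Run 1: positions 2-2 -> 'a'
  Run 2: positions 6-6 -> 'a'
  Run 3: positions 8-8 -> 'a'
Non-empty runs found: ['a', 'a', 'a']
Count: 3

3


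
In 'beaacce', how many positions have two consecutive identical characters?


Looking for consecutive identical characters in 'beaacce':
  pos 0-1: 'b' vs 'e' -> different
  pos 1-2: 'e' vs 'a' -> different
  pos 2-3: 'a' vs 'a' -> MATCH ('aa')
  pos 3-4: 'a' vs 'c' -> different
  pos 4-5: 'c' vs 'c' -> MATCH ('cc')
  pos 5-6: 'c' vs 'e' -> different
Consecutive identical pairs: ['aa', 'cc']
Count: 2

2


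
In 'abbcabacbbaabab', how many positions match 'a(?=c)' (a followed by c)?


Lookahead 'a(?=c)' matches 'a' only when followed by 'c'.
String: 'abbcabacbbaabab'
Checking each position where char is 'a':
  pos 0: 'a' -> no (next='b')
  pos 4: 'a' -> no (next='b')
  pos 6: 'a' -> MATCH (next='c')
  pos 10: 'a' -> no (next='a')
  pos 11: 'a' -> no (next='b')
  pos 13: 'a' -> no (next='b')
Matching positions: [6]
Count: 1

1


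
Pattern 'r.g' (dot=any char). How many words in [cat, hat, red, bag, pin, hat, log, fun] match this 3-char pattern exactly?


Pattern 'r.g' means: starts with 'r', any single char, ends with 'g'.
Checking each word (must be exactly 3 chars):
  'cat' (len=3): no
  'hat' (len=3): no
  'red' (len=3): no
  'bag' (len=3): no
  'pin' (len=3): no
  'hat' (len=3): no
  'log' (len=3): no
  'fun' (len=3): no
Matching words: []
Total: 0

0


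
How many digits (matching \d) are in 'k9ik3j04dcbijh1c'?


\d matches any digit 0-9.
Scanning 'k9ik3j04dcbijh1c':
  pos 1: '9' -> DIGIT
  pos 4: '3' -> DIGIT
  pos 6: '0' -> DIGIT
  pos 7: '4' -> DIGIT
  pos 14: '1' -> DIGIT
Digits found: ['9', '3', '0', '4', '1']
Total: 5

5


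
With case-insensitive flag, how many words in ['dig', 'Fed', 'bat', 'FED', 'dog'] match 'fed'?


Case-insensitive matching: compare each word's lowercase form to 'fed'.
  'dig' -> lower='dig' -> no
  'Fed' -> lower='fed' -> MATCH
  'bat' -> lower='bat' -> no
  'FED' -> lower='fed' -> MATCH
  'dog' -> lower='dog' -> no
Matches: ['Fed', 'FED']
Count: 2

2


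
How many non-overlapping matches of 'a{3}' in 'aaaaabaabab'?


Pattern 'a{3}' matches exactly 3 consecutive a's (greedy, non-overlapping).
String: 'aaaaabaabab'
Scanning for runs of a's:
  Run at pos 0: 'aaaaa' (length 5) -> 1 match(es)
  Run at pos 6: 'aa' (length 2) -> 0 match(es)
  Run at pos 9: 'a' (length 1) -> 0 match(es)
Matches found: ['aaa']
Total: 1

1
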